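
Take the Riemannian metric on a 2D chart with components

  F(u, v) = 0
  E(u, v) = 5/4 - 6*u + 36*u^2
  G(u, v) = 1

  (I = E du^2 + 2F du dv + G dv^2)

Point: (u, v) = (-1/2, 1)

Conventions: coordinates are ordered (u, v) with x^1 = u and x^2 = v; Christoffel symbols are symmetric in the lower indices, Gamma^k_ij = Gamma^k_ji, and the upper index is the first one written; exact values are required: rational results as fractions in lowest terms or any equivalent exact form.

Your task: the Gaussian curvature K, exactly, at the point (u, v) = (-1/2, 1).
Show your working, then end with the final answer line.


E = 53/4, F = 0, G = 1, EG - F^2 = 53/4 at the point
E_u = -42, E_v = 0, F_u = 0, F_v = 0, G_u = 0, G_v = 0
E_vv = 0, F_uv = 0, G_uu = 0
K follows from Brioschi's formula, (det M1 - det M2)/(EG - F^2)^2.
M1 = [[-E_vv/2 + F_uv - G_uu/2, E_u/2, F_u - E_v/2], [F_v - G_u/2, E, F], [G_v/2, F, G]] = [[0, -21, 0], [0, 53/4, 0], [0, 0, 1]]; det M1 = 0
M2 = [[0, E_v/2, G_u/2], [E_v/2, E, F], [G_u/2, F, G]] = [[0, 0, 0], [0, 53/4, 0], [0, 0, 1]]; det M2 = 0
det M1 - det M2 = 0; K = 0 / (53/4)^2 = 0

Answer: K = 0


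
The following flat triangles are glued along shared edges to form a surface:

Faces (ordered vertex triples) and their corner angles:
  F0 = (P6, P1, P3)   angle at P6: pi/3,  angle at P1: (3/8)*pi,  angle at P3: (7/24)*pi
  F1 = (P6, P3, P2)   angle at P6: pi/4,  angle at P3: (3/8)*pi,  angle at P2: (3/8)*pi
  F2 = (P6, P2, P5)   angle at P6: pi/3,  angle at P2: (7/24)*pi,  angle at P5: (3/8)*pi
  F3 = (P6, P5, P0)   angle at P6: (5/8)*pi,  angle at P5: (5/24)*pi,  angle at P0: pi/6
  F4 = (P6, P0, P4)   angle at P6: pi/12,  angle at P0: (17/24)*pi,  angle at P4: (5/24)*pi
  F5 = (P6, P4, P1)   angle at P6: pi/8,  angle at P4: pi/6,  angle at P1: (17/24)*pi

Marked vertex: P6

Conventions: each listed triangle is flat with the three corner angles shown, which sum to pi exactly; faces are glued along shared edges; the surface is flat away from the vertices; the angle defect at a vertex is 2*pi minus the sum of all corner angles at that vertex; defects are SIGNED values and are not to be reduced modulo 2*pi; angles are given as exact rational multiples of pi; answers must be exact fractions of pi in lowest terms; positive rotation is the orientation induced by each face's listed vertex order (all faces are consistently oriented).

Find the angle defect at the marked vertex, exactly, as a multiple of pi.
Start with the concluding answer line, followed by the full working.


Answer: defect(P6) = pi/4

Sum of corner angles at P6: (7/4)*pi
defect = 2*pi - (7/4)*pi


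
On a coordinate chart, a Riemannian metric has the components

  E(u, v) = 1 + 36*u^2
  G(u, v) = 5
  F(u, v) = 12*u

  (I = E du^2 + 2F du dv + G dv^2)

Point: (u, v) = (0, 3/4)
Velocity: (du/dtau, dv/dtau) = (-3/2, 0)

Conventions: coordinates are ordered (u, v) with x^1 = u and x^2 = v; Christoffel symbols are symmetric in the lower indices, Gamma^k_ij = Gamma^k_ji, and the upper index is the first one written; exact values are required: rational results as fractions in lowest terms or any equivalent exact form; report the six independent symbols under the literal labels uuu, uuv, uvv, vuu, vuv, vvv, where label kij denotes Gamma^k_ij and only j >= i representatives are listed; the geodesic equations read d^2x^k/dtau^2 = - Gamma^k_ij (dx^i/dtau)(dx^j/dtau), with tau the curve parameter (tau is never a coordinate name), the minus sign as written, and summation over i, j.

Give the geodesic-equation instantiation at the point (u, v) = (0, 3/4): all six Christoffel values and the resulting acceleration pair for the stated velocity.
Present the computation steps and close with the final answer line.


E = 1, F = 0, G = 5 at the point
E_u = 0, E_v = 0, F_u = 12, F_v = 0, G_u = 0, G_v = 0
EG - F^2 = 5;  g^inv = (1/5) * [[5, 0], [0, 1]]
first-kind symbols [ij,l] = (1/2)(d_i g_jl + d_j g_il - d_l g_ij): [uu,u] = E_u/2 = 0, [uu,v] = F_u - E_v/2 = 12, [uv,u] = E_v/2 = 0, [uv,v] = G_u/2 = 0, [vv,u] = F_v - G_u/2 = 0, [vv,v] = G_v/2 = 0
Gamma^u_ij = (G*[ij,u] - F*[ij,v])/(EG - F^2), Gamma^v_ij = (E*[ij,v] - F*[ij,u])/(EG - F^2)
Gamma_uuu = 0, Gamma_uuv = 0, Gamma_uvv = 0, Gamma_vuu = 12/5, Gamma_vuv = 0, Gamma_vvv = 0
d^2u/dtau^2 = -(Gamma_uuu*(-3/2)^2 + 2*Gamma_uuv*(-3/2)*(0) + Gamma_uvv*(0)^2) = 0
d^2v/dtau^2 = -(Gamma_vuu*(-3/2)^2 + 2*Gamma_vuv*(-3/2)*(0) + Gamma_vvv*(0)^2) = -27/5

Answer: Gamma_uuu = 0, Gamma_uuv = 0, Gamma_uvv = 0, Gamma_vuu = 12/5, Gamma_vuv = 0, Gamma_vvv = 0; accelerations (d^2u/dtau^2, d^2v/dtau^2) = (0, -27/5)


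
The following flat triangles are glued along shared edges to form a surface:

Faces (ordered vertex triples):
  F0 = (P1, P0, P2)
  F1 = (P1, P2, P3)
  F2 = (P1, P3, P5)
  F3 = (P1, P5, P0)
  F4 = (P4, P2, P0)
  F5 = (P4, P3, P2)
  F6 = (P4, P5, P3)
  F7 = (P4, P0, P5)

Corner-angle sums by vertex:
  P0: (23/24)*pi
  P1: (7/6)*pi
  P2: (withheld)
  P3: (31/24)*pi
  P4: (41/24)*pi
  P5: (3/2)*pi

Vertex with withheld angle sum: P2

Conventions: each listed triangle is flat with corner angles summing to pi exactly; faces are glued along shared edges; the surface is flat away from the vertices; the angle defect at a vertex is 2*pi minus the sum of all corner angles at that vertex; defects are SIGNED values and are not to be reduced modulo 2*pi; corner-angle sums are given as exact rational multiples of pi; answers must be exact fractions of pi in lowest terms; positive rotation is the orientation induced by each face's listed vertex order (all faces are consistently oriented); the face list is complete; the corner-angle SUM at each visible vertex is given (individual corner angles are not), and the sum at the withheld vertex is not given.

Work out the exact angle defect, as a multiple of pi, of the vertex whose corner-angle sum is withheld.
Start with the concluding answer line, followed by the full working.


Answer: defect(P2) = (5/8)*pi

V = 6, E = 12, F = 8; chi = V - E + F = 2
Gauss-Bonnet: total defect = 2*pi*chi = 4*pi; visible defects sum to (27/8)*pi


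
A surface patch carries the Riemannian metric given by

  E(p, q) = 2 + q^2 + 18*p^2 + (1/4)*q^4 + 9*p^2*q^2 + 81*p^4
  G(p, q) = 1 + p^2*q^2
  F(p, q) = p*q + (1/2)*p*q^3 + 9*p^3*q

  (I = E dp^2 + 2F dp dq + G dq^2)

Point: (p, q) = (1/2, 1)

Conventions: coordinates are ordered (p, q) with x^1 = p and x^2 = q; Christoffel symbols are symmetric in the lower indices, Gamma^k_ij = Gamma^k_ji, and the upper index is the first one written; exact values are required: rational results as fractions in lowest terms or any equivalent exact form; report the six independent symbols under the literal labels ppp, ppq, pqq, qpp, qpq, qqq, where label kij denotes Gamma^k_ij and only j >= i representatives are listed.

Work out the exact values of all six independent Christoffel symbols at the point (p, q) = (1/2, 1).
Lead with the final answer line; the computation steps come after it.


Answer: Gamma_ppp = 108/49, Gamma_ppq = 12/49, Gamma_pqq = 6/49, Gamma_qpp = 72/245, Gamma_qpq = 8/245, Gamma_qqq = 4/245

E = 241/16, F = 15/8, G = 5/4 at the point
E_p = 135/2, E_q = 15/2, F_p = 33/4, F_q = 19/8, G_p = 1, G_q = 1/2
EG - F^2 = 245/16;  g^inv = (16/245) * [[5/4, -15/8], [-15/8, 241/16]]
first-kind symbols [ij,l] = (1/2)(d_i g_jl + d_j g_il - d_l g_ij): [pp,p] = E_p/2 = 135/4, [pp,q] = F_p - E_q/2 = 9/2, [pq,p] = E_q/2 = 15/4, [pq,q] = G_p/2 = 1/2, [qq,p] = F_q - G_p/2 = 15/8, [qq,q] = G_q/2 = 1/4
Gamma^p_ij = (G*[ij,p] - F*[ij,q])/(EG - F^2), Gamma^q_ij = (E*[ij,q] - F*[ij,p])/(EG - F^2)


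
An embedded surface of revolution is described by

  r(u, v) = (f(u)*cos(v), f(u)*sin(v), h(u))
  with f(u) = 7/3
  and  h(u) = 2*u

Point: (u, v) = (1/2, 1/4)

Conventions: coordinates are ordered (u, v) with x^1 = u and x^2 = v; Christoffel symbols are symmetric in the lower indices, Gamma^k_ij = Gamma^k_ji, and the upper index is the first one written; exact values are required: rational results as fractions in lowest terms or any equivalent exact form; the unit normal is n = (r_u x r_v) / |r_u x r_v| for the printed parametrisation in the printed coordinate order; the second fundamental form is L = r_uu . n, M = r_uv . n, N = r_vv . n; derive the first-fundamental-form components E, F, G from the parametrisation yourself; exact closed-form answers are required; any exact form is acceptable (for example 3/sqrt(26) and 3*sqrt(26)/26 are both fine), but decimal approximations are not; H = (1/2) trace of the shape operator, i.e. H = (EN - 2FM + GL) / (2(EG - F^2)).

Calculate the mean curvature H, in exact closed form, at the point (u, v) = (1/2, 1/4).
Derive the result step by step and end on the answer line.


f = 7/3, f' = 0, f'' = 0, h' = 2, h'' = 0
E = 4, F = 0, G = 49/9; answer radicand W^2 = 4
unnormalised second-form numerators: l = 0, m = 0, n = 14/3; L = l/sqrt(4), and similarly M = m/sqrt(W^2), N = n/sqrt(W^2)
H = (E*n - 2*F*m + G*l) / (2*(EG - F^2)*sqrt(W^2)); E*n - 2*F*m + G*l = 56/3, EG - F^2 = 196/9, so H = (3/7)/sqrt(4)

Answer: H = 3/14


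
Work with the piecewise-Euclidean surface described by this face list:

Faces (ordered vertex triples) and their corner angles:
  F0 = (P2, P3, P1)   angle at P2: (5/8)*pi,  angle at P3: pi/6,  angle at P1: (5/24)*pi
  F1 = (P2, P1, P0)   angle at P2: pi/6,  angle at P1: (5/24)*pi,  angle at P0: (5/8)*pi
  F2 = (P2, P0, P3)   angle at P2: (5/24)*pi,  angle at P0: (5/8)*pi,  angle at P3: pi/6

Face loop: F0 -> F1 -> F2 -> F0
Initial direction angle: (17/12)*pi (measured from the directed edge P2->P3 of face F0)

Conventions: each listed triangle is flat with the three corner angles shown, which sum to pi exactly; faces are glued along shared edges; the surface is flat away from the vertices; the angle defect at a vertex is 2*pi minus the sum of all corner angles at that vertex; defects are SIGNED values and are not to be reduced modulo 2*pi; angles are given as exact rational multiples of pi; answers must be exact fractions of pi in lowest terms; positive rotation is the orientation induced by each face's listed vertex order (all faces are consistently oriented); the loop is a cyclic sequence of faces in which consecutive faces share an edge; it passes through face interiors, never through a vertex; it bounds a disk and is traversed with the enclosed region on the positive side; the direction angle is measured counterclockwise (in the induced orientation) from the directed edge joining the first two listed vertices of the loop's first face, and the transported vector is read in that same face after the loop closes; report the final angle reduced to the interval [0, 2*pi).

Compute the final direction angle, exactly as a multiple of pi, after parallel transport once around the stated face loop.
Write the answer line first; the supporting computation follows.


Answer: final direction angle = (5/12)*pi

enclosed vertex P2: corner angles sum to pi, defect = 2*pi - pi = pi
by Gauss-Bonnet the loop rotates the vector by the enclosed defect sum (positive orientation, mod 2*pi)
final angle = (17/12)*pi + pi = (5/12)*pi (mod 2*pi)


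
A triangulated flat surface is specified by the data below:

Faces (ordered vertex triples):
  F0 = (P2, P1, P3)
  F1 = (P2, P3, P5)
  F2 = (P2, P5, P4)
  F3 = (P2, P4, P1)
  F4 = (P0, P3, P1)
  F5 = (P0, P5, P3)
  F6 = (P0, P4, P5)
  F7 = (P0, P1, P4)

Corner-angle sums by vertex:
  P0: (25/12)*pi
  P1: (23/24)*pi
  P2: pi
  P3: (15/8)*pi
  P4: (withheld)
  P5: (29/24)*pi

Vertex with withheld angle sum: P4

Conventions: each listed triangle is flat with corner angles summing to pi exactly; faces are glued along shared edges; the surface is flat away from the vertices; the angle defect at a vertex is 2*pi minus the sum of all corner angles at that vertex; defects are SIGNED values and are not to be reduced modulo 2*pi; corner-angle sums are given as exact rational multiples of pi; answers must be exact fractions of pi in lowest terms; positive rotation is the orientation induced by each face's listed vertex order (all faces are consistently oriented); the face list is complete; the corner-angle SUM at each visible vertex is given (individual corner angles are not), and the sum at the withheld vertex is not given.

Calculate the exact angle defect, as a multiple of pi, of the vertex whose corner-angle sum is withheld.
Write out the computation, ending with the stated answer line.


V = 6, E = 12, F = 8; chi = V - E + F = 2
Gauss-Bonnet: total defect = 2*pi*chi = 4*pi; visible defects sum to (23/8)*pi

Answer: defect(P4) = (9/8)*pi


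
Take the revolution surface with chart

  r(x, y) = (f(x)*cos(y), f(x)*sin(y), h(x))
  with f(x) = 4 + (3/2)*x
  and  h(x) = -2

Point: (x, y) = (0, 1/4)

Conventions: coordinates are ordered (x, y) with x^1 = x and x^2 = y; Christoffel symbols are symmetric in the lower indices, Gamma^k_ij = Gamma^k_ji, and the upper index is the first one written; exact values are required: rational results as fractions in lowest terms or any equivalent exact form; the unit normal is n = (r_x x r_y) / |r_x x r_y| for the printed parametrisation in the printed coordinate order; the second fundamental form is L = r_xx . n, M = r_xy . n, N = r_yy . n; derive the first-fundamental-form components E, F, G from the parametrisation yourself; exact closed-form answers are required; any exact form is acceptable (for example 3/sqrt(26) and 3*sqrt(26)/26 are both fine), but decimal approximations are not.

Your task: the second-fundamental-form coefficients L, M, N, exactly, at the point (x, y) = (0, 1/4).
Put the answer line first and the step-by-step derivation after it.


Answer: L = 0, M = 0, N = 0

f = 4, f' = 3/2, f'' = 0, h' = 0, h'' = 0
E = 9/4, F = 0, G = 16; answer radicand W^2 = 9/4
unnormalised second-form numerators: l = 0, m = 0, n = 0; L = l/sqrt(9/4), and similarly M = m/sqrt(W^2), N = n/sqrt(W^2)


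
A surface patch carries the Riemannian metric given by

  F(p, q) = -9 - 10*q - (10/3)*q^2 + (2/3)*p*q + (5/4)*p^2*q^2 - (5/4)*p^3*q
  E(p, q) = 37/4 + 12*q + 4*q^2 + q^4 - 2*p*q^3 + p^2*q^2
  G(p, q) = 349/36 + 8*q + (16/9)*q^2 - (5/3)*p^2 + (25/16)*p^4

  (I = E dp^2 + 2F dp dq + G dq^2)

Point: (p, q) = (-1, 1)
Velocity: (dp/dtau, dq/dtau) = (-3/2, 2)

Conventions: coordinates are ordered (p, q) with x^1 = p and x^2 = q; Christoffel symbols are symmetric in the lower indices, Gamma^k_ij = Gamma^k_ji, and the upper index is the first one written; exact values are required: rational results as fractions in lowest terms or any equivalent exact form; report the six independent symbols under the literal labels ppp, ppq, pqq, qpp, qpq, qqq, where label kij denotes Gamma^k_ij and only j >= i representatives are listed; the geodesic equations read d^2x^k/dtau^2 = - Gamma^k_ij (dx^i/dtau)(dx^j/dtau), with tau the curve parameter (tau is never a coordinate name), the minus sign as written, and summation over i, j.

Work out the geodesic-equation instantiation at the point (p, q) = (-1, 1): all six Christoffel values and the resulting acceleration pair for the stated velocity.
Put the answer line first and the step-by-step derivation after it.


Answer: Gamma_ppp = -277168/84249, Gamma_ppq = 7012/3663, Gamma_pqq = -44695/56166, Gamma_qpp = -43028/9361, Gamma_qpq = 794/407, Gamma_qqq = -5092/9361; accelerations (d^2p/dtau^2, d^2q/dtau^2) = (206606/9361, 226753/9361)

E = 117/4, F = -41/2, G = 2789/144 at the point
E_p = -4, E_q = 32, F_p = -67/12, F_q = -163/12, G_p = -35/12, G_q = 104/9
EG - F^2 = 9361/64;  g^inv = (64/9361) * [[2789/144, 41/2], [41/2, 117/4]]
first-kind symbols [ij,l] = (1/2)(d_i g_jl + d_j g_il - d_l g_ij): [pp,p] = E_p/2 = -2, [pp,q] = F_p - E_q/2 = -259/12, [pq,p] = E_q/2 = 16, [pq,q] = G_p/2 = -35/24, [qq,p] = F_q - G_p/2 = -97/8, [qq,q] = G_q/2 = 52/9
Gamma^p_ij = (G*[ij,p] - F*[ij,q])/(EG - F^2), Gamma^q_ij = (E*[ij,q] - F*[ij,p])/(EG - F^2)
Gamma_ppp = -277168/84249, Gamma_ppq = 7012/3663, Gamma_pqq = -44695/56166, Gamma_qpp = -43028/9361, Gamma_qpq = 794/407, Gamma_qqq = -5092/9361
d^2p/dtau^2 = -(Gamma_ppp*(-3/2)^2 + 2*Gamma_ppq*(-3/2)*(2) + Gamma_pqq*(2)^2) = 206606/9361
d^2q/dtau^2 = -(Gamma_qpp*(-3/2)^2 + 2*Gamma_qpq*(-3/2)*(2) + Gamma_qqq*(2)^2) = 226753/9361


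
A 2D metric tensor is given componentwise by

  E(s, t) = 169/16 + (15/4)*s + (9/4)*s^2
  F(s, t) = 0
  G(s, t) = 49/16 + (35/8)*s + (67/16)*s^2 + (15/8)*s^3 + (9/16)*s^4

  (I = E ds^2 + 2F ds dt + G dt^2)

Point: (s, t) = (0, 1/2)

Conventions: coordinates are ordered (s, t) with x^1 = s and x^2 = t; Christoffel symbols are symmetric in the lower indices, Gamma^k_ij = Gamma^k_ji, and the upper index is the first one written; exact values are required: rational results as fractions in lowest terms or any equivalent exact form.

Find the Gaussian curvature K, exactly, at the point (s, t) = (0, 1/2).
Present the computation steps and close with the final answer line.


E = 169/16, F = 0, G = 49/16, EG - F^2 = 8281/256 at the point
E_s = 15/4, E_t = 0, F_s = 0, F_t = 0, G_s = 35/8, G_t = 0
E_tt = 0, F_st = 0, G_ss = 67/8
K follows from Brioschi's formula, (det M1 - det M2)/(EG - F^2)^2.
M1 = [[-E_tt/2 + F_st - G_ss/2, E_s/2, F_s - E_t/2], [F_t - G_s/2, E, F], [G_t/2, F, G]] = [[-67/16, 15/8, 0], [-35/16, 169/16, 0], [0, 0, 49/16]]; det M1 = -503377/4096
M2 = [[0, E_t/2, G_s/2], [E_t/2, E, F], [G_s/2, F, G]] = [[0, 0, 35/16], [0, 169/16, 0], [35/16, 0, 49/16]]; det M2 = -207025/4096
det M1 - det M2 = -9261/128; K = -9261/128 / (8281/256)^2 = -13824/199927

Answer: K = -13824/199927


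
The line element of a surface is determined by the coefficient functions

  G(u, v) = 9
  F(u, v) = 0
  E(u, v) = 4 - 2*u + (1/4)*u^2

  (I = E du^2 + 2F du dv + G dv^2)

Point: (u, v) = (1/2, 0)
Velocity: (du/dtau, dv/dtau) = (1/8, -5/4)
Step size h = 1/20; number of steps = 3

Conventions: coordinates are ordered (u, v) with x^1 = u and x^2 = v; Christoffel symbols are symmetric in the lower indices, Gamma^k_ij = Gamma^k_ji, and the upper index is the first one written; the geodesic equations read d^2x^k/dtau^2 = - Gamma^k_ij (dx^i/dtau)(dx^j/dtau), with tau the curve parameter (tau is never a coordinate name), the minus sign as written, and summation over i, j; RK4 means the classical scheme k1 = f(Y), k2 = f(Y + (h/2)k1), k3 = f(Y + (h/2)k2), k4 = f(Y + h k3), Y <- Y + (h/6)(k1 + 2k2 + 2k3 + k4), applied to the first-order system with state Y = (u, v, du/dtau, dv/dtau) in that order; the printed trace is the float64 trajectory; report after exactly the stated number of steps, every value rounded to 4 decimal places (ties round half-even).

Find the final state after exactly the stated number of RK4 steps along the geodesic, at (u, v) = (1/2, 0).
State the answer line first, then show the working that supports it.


Answer: u = 0.5188, v = -0.1875, du/dtau = 0.1257, dv/dtau = -1.2500

f(Y) = (du/dtau, dv/dtau, -Gamma^u_ij Y'^i Y'^j, -Gamma^v_ij Y'^i Y'^j) with the Gammas evaluated at the stage position; h = 0.050000; intermediate values shown to 6 dp
step 0: u = 0.5000, v = 0.0000, du/dtau = 0.1250, dv/dtau = -1.2500
step 1:
  k1: at (u, v) = (0.500000, 0.000000), (du/dtau, dv/dtau) = (0.125000, -1.250000); Gamma_uuu = -0.285714, Gamma_uuv = 0.000000, Gamma_uvv = 0.000000, Gamma_vuu = 0.000000, Gamma_vuv = 0.000000, Gamma_vvv = 0.000000; k1 = (0.125000, -1.250000, 0.004464, 0.000000)
  k2: at (u, v) = (0.503125, -0.031250), (du/dtau, dv/dtau) = (0.125112, -1.250000); Gamma_uuu = -0.285970, Gamma_uuv = 0.000000, Gamma_uvv = 0.000000, Gamma_vuu = 0.000000, Gamma_vuv = 0.000000, Gamma_vvv = 0.000000; k2 = (0.125112, -1.250000, 0.004476, 0.000000)
  k3: at (u, v) = (0.503128, -0.031250), (du/dtau, dv/dtau) = (0.125112, -1.250000); Gamma_uuu = -0.285970, Gamma_uuv = 0.000000, Gamma_uvv = 0.000000, Gamma_vuu = 0.000000, Gamma_vuv = 0.000000, Gamma_vvv = 0.000000; k3 = (0.125112, -1.250000, 0.004476, 0.000000)
  k4: at (u, v) = (0.506256, -0.062500), (du/dtau, dv/dtau) = (0.125224, -1.250000); Gamma_uuu = -0.286226, Gamma_uuv = 0.000000, Gamma_uvv = 0.000000, Gamma_vuu = 0.000000, Gamma_vuv = 0.000000, Gamma_vvv = 0.000000; k4 = (0.125224, -1.250000, 0.004488, 0.000000)
  Y <- Y + (h/6)(k1 + 2k2 + 2k3 + k4): u = 0.5063, v = -0.0625, du/dtau = 0.1252, dv/dtau = -1.2500
step 2:
  k1: at (u, v) = (0.506256, -0.062500), (du/dtau, dv/dtau) = (0.125224, -1.250000); Gamma_uuu = -0.286226, Gamma_uuv = 0.000000, Gamma_uvv = 0.000000, Gamma_vuu = 0.000000, Gamma_vuv = 0.000000, Gamma_vvv = 0.000000; k1 = (0.125224, -1.250000, 0.004488, 0.000000)
  k2: at (u, v) = (0.509386, -0.093750), (du/dtau, dv/dtau) = (0.125336, -1.250000); Gamma_uuu = -0.286483, Gamma_uuv = 0.000000, Gamma_uvv = 0.000000, Gamma_vuu = 0.000000, Gamma_vuv = 0.000000, Gamma_vvv = 0.000000; k2 = (0.125336, -1.250000, 0.004500, 0.000000)
  k3: at (u, v) = (0.509389, -0.093750), (du/dtau, dv/dtau) = (0.125336, -1.250000); Gamma_uuu = -0.286483, Gamma_uuv = 0.000000, Gamma_uvv = 0.000000, Gamma_vuu = 0.000000, Gamma_vuv = 0.000000, Gamma_vvv = 0.000000; k3 = (0.125336, -1.250000, 0.004500, 0.000000)
  k4: at (u, v) = (0.512522, -0.125000), (du/dtau, dv/dtau) = (0.125449, -1.250000); Gamma_uuu = -0.286740, Gamma_uuv = 0.000000, Gamma_uvv = 0.000000, Gamma_vuu = 0.000000, Gamma_vuv = 0.000000, Gamma_vvv = 0.000000; k4 = (0.125449, -1.250000, 0.004513, 0.000000)
  Y <- Y + (h/6)(k1 + 2k2 + 2k3 + k4): u = 0.5125, v = -0.1250, du/dtau = 0.1254, dv/dtau = -1.2500
step 3:
  k1: at (u, v) = (0.512522, -0.125000), (du/dtau, dv/dtau) = (0.125449, -1.250000); Gamma_uuu = -0.286740, Gamma_uuv = 0.000000, Gamma_uvv = 0.000000, Gamma_vuu = 0.000000, Gamma_vuv = 0.000000, Gamma_vvv = 0.000000; k1 = (0.125449, -1.250000, 0.004513, 0.000000)
  k2: at (u, v) = (0.515659, -0.156250), (du/dtau, dv/dtau) = (0.125562, -1.250000); Gamma_uuu = -0.286998, Gamma_uuv = 0.000000, Gamma_uvv = 0.000000, Gamma_vuu = 0.000000, Gamma_vuv = 0.000000, Gamma_vvv = 0.000000; k2 = (0.125562, -1.250000, 0.004525, 0.000000)
  k3: at (u, v) = (0.515661, -0.156250), (du/dtau, dv/dtau) = (0.125562, -1.250000); Gamma_uuu = -0.286999, Gamma_uuv = 0.000000, Gamma_uvv = 0.000000, Gamma_vuu = 0.000000, Gamma_vuv = 0.000000, Gamma_vvv = 0.000000; k3 = (0.125562, -1.250000, 0.004525, 0.000000)
  k4: at (u, v) = (0.518800, -0.187500), (du/dtau, dv/dtau) = (0.125675, -1.250000); Gamma_uuu = -0.287257, Gamma_uuv = 0.000000, Gamma_uvv = 0.000000, Gamma_vuu = 0.000000, Gamma_vuv = 0.000000, Gamma_vvv = 0.000000; k4 = (0.125675, -1.250000, 0.004537, 0.000000)
  Y <- Y + (h/6)(k1 + 2k2 + 2k3 + k4): u = 0.5188, v = -0.1875, du/dtau = 0.1257, dv/dtau = -1.2500


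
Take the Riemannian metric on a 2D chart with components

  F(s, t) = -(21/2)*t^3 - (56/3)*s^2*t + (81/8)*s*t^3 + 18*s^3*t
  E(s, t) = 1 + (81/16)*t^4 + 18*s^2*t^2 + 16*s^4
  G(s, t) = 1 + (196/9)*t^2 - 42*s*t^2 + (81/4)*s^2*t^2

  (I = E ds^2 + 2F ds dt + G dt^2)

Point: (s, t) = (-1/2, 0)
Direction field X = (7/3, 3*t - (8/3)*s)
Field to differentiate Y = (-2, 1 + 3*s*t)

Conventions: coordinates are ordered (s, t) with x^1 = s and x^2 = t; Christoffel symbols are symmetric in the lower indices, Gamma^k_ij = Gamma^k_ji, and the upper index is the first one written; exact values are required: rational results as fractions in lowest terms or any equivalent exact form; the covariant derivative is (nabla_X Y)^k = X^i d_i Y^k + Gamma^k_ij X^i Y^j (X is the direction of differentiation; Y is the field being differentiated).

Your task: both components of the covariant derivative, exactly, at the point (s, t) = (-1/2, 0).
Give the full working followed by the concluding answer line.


E = 2, F = 0, G = 1 at the point
E_s = -8, E_t = 0, F_s = 0, F_t = -83/12, G_s = 0, G_t = 0
EG - F^2 = 2;  g^inv = (1/2) * [[1, 0], [0, 2]]
first-kind symbols [ij,l] = (1/2)(d_i g_jl + d_j g_il - d_l g_ij): [ss,s] = E_s/2 = -4, [ss,t] = F_s - E_t/2 = 0, [st,s] = E_t/2 = 0, [st,t] = G_s/2 = 0, [tt,s] = F_t - G_s/2 = -83/12, [tt,t] = G_t/2 = 0
Gamma^s_ij = (G*[ij,s] - F*[ij,t])/(EG - F^2), Gamma^t_ij = (E*[ij,t] - F*[ij,s])/(EG - F^2)
Gamma_sss = -2, Gamma_sst = 0, Gamma_stt = -83/24, Gamma_tss = 0, Gamma_tst = 0, Gamma_ttt = 0
X = (7/3, 4/3), Y = (-2, 1) at the point

Answer: (nabla_X Y)^s = 85/18, (nabla_X Y)^t = -2


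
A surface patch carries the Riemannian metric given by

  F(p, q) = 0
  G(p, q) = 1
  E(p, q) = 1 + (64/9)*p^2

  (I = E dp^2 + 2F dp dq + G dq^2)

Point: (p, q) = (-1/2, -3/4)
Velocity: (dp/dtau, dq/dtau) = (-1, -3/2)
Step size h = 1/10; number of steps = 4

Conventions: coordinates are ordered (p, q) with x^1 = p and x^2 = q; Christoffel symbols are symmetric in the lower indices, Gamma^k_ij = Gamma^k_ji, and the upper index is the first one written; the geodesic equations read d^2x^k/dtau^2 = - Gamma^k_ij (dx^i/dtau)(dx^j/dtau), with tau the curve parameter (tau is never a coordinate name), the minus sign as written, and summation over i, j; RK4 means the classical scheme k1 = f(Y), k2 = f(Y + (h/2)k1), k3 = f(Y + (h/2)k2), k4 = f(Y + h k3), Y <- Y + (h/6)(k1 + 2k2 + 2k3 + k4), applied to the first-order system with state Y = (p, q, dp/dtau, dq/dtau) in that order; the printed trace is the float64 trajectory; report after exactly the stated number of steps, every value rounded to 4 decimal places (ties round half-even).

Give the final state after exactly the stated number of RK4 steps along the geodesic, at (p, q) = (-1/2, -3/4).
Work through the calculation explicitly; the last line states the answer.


f(Y) = (dp/dtau, dq/dtau, -Gamma^p_ij Y'^i Y'^j, -Gamma^q_ij Y'^i Y'^j) with the Gammas evaluated at the stage position; h = 0.100000; intermediate values shown to 6 dp
step 0: p = -0.5000, q = -0.7500, dp/dtau = -1.0000, dq/dtau = -1.5000
step 1:
  k1: at (p, q) = (-0.500000, -0.750000), (dp/dtau, dq/dtau) = (-1.000000, -1.500000); Gamma_ppp = -1.280000, Gamma_ppq = 0.000000, Gamma_pqq = 0.000000, Gamma_qpp = 0.000000, Gamma_qpq = 0.000000, Gamma_qqq = 0.000000; k1 = (-1.000000, -1.500000, 1.280000, 0.000000)
  k2: at (p, q) = (-0.550000, -0.825000), (dp/dtau, dq/dtau) = (-0.936000, -1.500000); Gamma_ppp = -1.241185, Gamma_ppq = 0.000000, Gamma_pqq = 0.000000, Gamma_qpp = 0.000000, Gamma_qpq = 0.000000, Gamma_qqq = 0.000000; k2 = (-0.936000, -1.500000, 1.087397, 0.000000)
  k3: at (p, q) = (-0.546800, -0.825000), (dp/dtau, dq/dtau) = (-0.945630, -1.500000); Gamma_ppp = -1.243815, Gamma_ppq = 0.000000, Gamma_pqq = 0.000000, Gamma_qpp = 0.000000, Gamma_qpq = 0.000000, Gamma_qqq = 0.000000; k3 = (-0.945630, -1.500000, 1.112240, 0.000000)
  k4: at (p, q) = (-0.594563, -0.900000), (dp/dtau, dq/dtau) = (-0.888776, -1.500000); Gamma_ppp = -1.203252, Gamma_ppq = 0.000000, Gamma_pqq = 0.000000, Gamma_qpp = 0.000000, Gamma_qpq = 0.000000, Gamma_qqq = 0.000000; k4 = (-0.888776, -1.500000, 0.950476, 0.000000)
  Y <- Y + (h/6)(k1 + 2k2 + 2k3 + k4): p = -0.5942, q = -0.9000, dp/dtau = -0.8895, dq/dtau = -1.5000
step 2:
  k1: at (p, q) = (-0.594201, -0.900000), (dp/dtau, dq/dtau) = (-0.889504, -1.500000); Gamma_ppp = -1.203568, Gamma_ppq = 0.000000, Gamma_pqq = 0.000000, Gamma_qpp = 0.000000, Gamma_qpq = 0.000000, Gamma_qqq = 0.000000; k1 = (-0.889504, -1.500000, 0.952284, 0.000000)
  k2: at (p, q) = (-0.638676, -0.975000), (dp/dtau, dq/dtau) = (-0.841890, -1.500000); Gamma_ppp = -1.164337, Gamma_ppq = 0.000000, Gamma_pqq = 0.000000, Gamma_qpp = 0.000000, Gamma_qpq = 0.000000, Gamma_qqq = 0.000000; k2 = (-0.841890, -1.500000, 0.825257, 0.000000)
  k3: at (p, q) = (-0.636295, -0.975000), (dp/dtau, dq/dtau) = (-0.848241, -1.500000); Gamma_ppp = -1.166451, Gamma_ppq = 0.000000, Gamma_pqq = 0.000000, Gamma_qpp = 0.000000, Gamma_qpq = 0.000000, Gamma_qqq = 0.000000; k3 = (-0.848241, -1.500000, 0.839277, 0.000000)
  k4: at (p, q) = (-0.679025, -1.050000), (dp/dtau, dq/dtau) = (-0.805576, -1.500000); Gamma_ppp = -1.128511, Gamma_ppq = 0.000000, Gamma_pqq = 0.000000, Gamma_qpp = 0.000000, Gamma_qpq = 0.000000, Gamma_qqq = 0.000000; k4 = (-0.805576, -1.500000, 0.732351, 0.000000)
  Y <- Y + (h/6)(k1 + 2k2 + 2k3 + k4): p = -0.6788, q = -1.0500, dp/dtau = -0.8059, dq/dtau = -1.5000
step 3:
  k1: at (p, q) = (-0.678790, -1.050000), (dp/dtau, dq/dtau) = (-0.805942, -1.500000); Gamma_ppp = -1.128719, Gamma_ppq = 0.000000, Gamma_pqq = 0.000000, Gamma_qpp = 0.000000, Gamma_qpq = 0.000000, Gamma_qqq = 0.000000; k1 = (-0.805942, -1.500000, 0.733152, 0.000000)
  k2: at (p, q) = (-0.719087, -1.125000), (dp/dtau, dq/dtau) = (-0.769285, -1.500000); Gamma_ppp = -1.093318, Gamma_ppq = 0.000000, Gamma_pqq = 0.000000, Gamma_qpp = 0.000000, Gamma_qpq = 0.000000, Gamma_qqq = 0.000000; k2 = (-0.769285, -1.500000, 0.647024, 0.000000)
  k3: at (p, q) = (-0.717254, -1.125000), (dp/dtau, dq/dtau) = (-0.773591, -1.500000); Gamma_ppp = -1.094913, Gamma_ppq = 0.000000, Gamma_pqq = 0.000000, Gamma_qpp = 0.000000, Gamma_qpq = 0.000000, Gamma_qqq = 0.000000; k3 = (-0.773591, -1.500000, 0.655244, 0.000000)
  k4: at (p, q) = (-0.756149, -1.200000), (dp/dtau, dq/dtau) = (-0.740418, -1.500000); Gamma_ppp = -1.061431, Gamma_ppq = 0.000000, Gamma_pqq = 0.000000, Gamma_qpp = 0.000000, Gamma_qpq = 0.000000, Gamma_qqq = 0.000000; k4 = (-0.740418, -1.500000, 0.581897, 0.000000)
  Y <- Y + (h/6)(k1 + 2k2 + 2k3 + k4): p = -0.7560, q = -1.2000, dp/dtau = -0.7406, dq/dtau = -1.5000
step 4:
  k1: at (p, q) = (-0.755992, -1.200000), (dp/dtau, dq/dtau) = (-0.740616, -1.500000); Gamma_ppp = -1.061565, Gamma_ppq = 0.000000, Gamma_pqq = 0.000000, Gamma_qpp = 0.000000, Gamma_qpq = 0.000000, Gamma_qqq = 0.000000; k1 = (-0.740616, -1.500000, 0.582281, 0.000000)
  k2: at (p, q) = (-0.793022, -1.275000), (dp/dtau, dq/dtau) = (-0.711502, -1.500000); Gamma_ppp = -1.030556, Gamma_ppq = 0.000000, Gamma_pqq = 0.000000, Gamma_qpp = 0.000000, Gamma_qpq = 0.000000, Gamma_qqq = 0.000000; k2 = (-0.711502, -1.500000, 0.521703, 0.000000)
  k3: at (p, q) = (-0.791567, -1.275000), (dp/dtau, dq/dtau) = (-0.714531, -1.500000); Gamma_ppp = -1.031757, Gamma_ppq = 0.000000, Gamma_pqq = 0.000000, Gamma_qpp = 0.000000, Gamma_qpq = 0.000000, Gamma_qqq = 0.000000; k3 = (-0.714531, -1.500000, 0.526768, 0.000000)
  k4: at (p, q) = (-0.827445, -1.350000), (dp/dtau, dq/dtau) = (-0.687939, -1.500000); Gamma_ppp = -1.002611, Gamma_ppq = 0.000000, Gamma_pqq = 0.000000, Gamma_qpp = 0.000000, Gamma_qpq = 0.000000, Gamma_qqq = 0.000000; k4 = (-0.687939, -1.500000, 0.474496, 0.000000)
  Y <- Y + (h/6)(k1 + 2k2 + 2k3 + k4): p = -0.8273, q = -1.3500, dp/dtau = -0.6881, dq/dtau = -1.5000

Answer: p = -0.8273, q = -1.3500, dp/dtau = -0.6881, dq/dtau = -1.5000


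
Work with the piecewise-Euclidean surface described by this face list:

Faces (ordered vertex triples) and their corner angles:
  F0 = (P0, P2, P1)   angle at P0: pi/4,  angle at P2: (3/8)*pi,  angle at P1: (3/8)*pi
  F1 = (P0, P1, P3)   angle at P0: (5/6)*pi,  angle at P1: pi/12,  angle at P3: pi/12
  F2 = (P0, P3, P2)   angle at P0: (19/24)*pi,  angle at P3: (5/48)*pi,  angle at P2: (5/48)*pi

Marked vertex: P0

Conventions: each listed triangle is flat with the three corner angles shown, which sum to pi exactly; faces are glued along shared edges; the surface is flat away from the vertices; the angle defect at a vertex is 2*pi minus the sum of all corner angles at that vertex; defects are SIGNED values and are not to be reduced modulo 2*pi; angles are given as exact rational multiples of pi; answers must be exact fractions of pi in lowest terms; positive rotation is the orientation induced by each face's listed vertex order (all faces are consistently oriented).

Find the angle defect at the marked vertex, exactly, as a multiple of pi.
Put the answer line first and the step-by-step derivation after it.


Answer: defect(P0) = pi/8

Sum of corner angles at P0: (15/8)*pi
defect = 2*pi - (15/8)*pi


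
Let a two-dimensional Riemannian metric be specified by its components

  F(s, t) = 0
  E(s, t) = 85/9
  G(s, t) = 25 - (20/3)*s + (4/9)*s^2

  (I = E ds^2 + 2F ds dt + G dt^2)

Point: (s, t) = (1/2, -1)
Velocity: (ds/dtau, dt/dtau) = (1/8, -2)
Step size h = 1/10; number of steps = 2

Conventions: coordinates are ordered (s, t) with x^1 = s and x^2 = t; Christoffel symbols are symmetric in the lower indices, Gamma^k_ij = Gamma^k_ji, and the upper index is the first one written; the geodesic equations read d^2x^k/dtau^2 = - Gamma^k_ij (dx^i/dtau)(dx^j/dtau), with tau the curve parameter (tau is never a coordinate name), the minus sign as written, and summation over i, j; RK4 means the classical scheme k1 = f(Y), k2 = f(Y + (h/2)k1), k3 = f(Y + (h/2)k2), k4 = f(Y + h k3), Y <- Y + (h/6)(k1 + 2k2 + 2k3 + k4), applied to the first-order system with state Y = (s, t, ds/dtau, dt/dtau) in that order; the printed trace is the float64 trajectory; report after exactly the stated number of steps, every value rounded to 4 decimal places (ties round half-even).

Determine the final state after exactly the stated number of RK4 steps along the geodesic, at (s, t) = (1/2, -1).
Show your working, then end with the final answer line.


f(Y) = (ds/dtau, dt/dtau, -Gamma^s_ij Y'^i Y'^j, -Gamma^t_ij Y'^i Y'^j) with the Gammas evaluated at the stage position; h = 0.100000; intermediate values shown to 6 dp
step 0: s = 0.5000, t = -1.0000, ds/dtau = 0.1250, dt/dtau = -2.0000
step 1:
  k1: at (s, t) = (0.500000, -1.000000), (ds/dtau, dt/dtau) = (0.125000, -2.000000); Gamma_sss = 0.000000, Gamma_sst = 0.000000, Gamma_stt = 0.329412, Gamma_tss = 0.000000, Gamma_tst = -0.142857, Gamma_ttt = 0.000000; k1 = (0.125000, -2.000000, -1.317647, -0.071429)
  k2: at (s, t) = (0.506250, -1.100000), (ds/dtau, dt/dtau) = (0.059118, -2.003571); Gamma_sss = 0.000000, Gamma_sst = 0.000000, Gamma_stt = 0.329118, Gamma_tss = 0.000000, Gamma_tst = -0.142985, Gamma_ttt = 0.000000; k2 = (0.059118, -2.003571, -1.321176, -0.033872)
  k3: at (s, t) = (0.502956, -1.100179), (ds/dtau, dt/dtau) = (0.058941, -2.001694); Gamma_sss = 0.000000, Gamma_sst = 0.000000, Gamma_stt = 0.329273, Gamma_tss = 0.000000, Gamma_tst = -0.142917, Gamma_ttt = 0.000000; k3 = (0.058941, -2.001694, -1.319322, -0.033723)
  k4: at (s, t) = (0.505894, -1.200169), (ds/dtau, dt/dtau) = (-0.006932, -2.003372); Gamma_sss = 0.000000, Gamma_sst = 0.000000, Gamma_stt = 0.329134, Gamma_tss = 0.000000, Gamma_tst = -0.142978, Gamma_ttt = 0.000000; k4 = (-0.006932, -2.003372, -1.320981, 0.003971)
  Y <- Y + (h/6)(k1 + 2k2 + 2k3 + k4): s = 0.5059, t = -1.2002, ds/dtau = -0.0070, dt/dtau = -2.0034
step 2:
  k1: at (s, t) = (0.505903, -1.200232), (ds/dtau, dt/dtau) = (-0.006994, -2.003377); Gamma_sss = 0.000000, Gamma_sst = 0.000000, Gamma_stt = 0.329134, Gamma_tss = 0.000000, Gamma_tst = -0.142978, Gamma_ttt = 0.000000; k1 = (-0.006994, -2.003377, -1.320986, 0.004007)
  k2: at (s, t) = (0.505553, -1.300401), (ds/dtau, dt/dtau) = (-0.073043, -2.003177); Gamma_sss = 0.000000, Gamma_sst = 0.000000, Gamma_stt = 0.329150, Gamma_tss = 0.000000, Gamma_tst = -0.142971, Gamma_ttt = 0.000000; k2 = (-0.073043, -2.003177, -1.320788, 0.041838)
  k3: at (s, t) = (0.502251, -1.300391), (ds/dtau, dt/dtau) = (-0.073033, -2.001286); Gamma_sss = 0.000000, Gamma_sst = 0.000000, Gamma_stt = 0.329306, Gamma_tss = 0.000000, Gamma_tst = -0.142903, Gamma_ttt = 0.000000; k3 = (-0.073033, -2.001286, -1.318917, 0.041773)
  k4: at (s, t) = (0.498600, -1.400360), (ds/dtau, dt/dtau) = (-0.138885, -1.999200); Gamma_sss = 0.000000, Gamma_sst = 0.000000, Gamma_stt = 0.329478, Gamma_tss = 0.000000, Gamma_tst = -0.142829, Gamma_ttt = 0.000000; k4 = (-0.138885, -1.999200, -1.316857, 0.079316)
  Y <- Y + (h/6)(k1 + 2k2 + 2k3 + k4): s = 0.4986, t = -1.4004, ds/dtau = -0.1389, dt/dtau = -1.9992

Answer: s = 0.4986, t = -1.4004, ds/dtau = -0.1389, dt/dtau = -1.9992


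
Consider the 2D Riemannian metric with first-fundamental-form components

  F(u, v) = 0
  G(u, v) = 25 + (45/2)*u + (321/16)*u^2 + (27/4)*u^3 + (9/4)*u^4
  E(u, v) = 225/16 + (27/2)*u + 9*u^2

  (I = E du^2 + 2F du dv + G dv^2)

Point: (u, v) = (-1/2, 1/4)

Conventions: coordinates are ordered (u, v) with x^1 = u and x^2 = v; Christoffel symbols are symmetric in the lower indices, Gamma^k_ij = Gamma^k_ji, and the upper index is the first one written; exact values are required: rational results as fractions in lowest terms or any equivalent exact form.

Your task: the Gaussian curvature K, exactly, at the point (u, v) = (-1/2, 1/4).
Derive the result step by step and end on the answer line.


E = 153/16, F = 0, G = 289/16, EG - F^2 = 44217/256 at the point
E_u = 9/2, E_v = 0, F_u = 0, F_v = 0, G_u = 51/8, G_v = 0
E_vv = 0, F_uv = 0, G_uu = 213/8
Evaluate Brioschi's two determinant matrices M1, M2 and divide by (EG - F^2)^2.
M1 = [[-E_vv/2 + F_uv - G_uu/2, E_u/2, F_u - E_v/2], [F_v - G_u/2, E, F], [G_v/2, F, G]] = [[-213/16, 9/4, 0], [-51/16, 153/16, 0], [0, 0, 289/16]]; det M1 = -8887617/4096
M2 = [[0, E_v/2, G_u/2], [E_v/2, E, F], [G_u/2, F, G]] = [[0, 0, 51/16], [0, 153/16, 0], [51/16, 0, 289/16]]; det M2 = -397953/4096
det M1 - det M2 = -132651/64; K = -132651/64 / (44217/256)^2 = -1024/14739

Answer: K = -1024/14739


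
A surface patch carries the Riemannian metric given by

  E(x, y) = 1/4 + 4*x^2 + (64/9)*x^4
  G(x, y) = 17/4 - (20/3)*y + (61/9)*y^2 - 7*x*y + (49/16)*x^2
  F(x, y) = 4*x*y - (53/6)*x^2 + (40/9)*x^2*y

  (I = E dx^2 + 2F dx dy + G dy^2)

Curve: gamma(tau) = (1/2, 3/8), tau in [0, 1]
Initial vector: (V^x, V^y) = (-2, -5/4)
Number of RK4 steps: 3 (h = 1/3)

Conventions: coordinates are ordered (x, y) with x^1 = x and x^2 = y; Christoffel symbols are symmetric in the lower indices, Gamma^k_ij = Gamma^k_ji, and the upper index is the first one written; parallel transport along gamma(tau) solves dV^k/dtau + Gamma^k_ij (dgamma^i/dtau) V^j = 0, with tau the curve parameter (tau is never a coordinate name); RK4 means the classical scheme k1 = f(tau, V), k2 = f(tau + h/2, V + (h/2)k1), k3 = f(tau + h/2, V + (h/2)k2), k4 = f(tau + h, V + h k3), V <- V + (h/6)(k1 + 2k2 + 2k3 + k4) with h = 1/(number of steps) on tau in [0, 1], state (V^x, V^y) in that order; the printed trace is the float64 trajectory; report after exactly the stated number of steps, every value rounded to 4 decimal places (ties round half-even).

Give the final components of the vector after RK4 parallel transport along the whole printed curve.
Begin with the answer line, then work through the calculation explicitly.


Answer: V^x = -2.0000, V^y = -1.2500

gamma'(tau) = (0, 0); f(tau, V)^k = -Gamma^k_ij(gamma(tau)) gamma'^i(tau) V^j; h = 1/3; intermediate values shown to 6 dp
curve data and Christoffel symbols at the stage parameters:
  tau = 0.000000: gamma = (0.500000, 0.375000), gamma' = (0.000000, 0.000000); Gamma_xxx = 0.873268, Gamma_xxy = 0.088712, Gamma_xyy = 1.397305, Gamma_yxx = -2.206151, Gamma_yxy = 0.144306, Gamma_yyy = -0.503717
  tau = 0.166667: gamma = (0.500000, 0.375000), gamma' = (0.000000, 0.000000); Gamma_xxx = 0.873268, Gamma_xxy = 0.088712, Gamma_xyy = 1.397305, Gamma_yxx = -2.206151, Gamma_yxy = 0.144306, Gamma_yyy = -0.503717
  tau = 0.333333: gamma = (0.500000, 0.375000), gamma' = (0.000000, 0.000000); Gamma_xxx = 0.873268, Gamma_xxy = 0.088712, Gamma_xyy = 1.397305, Gamma_yxx = -2.206151, Gamma_yxy = 0.144306, Gamma_yyy = -0.503717
  tau = 0.500000: gamma = (0.500000, 0.375000), gamma' = (0.000000, 0.000000); Gamma_xxx = 0.873268, Gamma_xxy = 0.088712, Gamma_xyy = 1.397305, Gamma_yxx = -2.206151, Gamma_yxy = 0.144306, Gamma_yyy = -0.503717
  tau = 0.666667: gamma = (0.500000, 0.375000), gamma' = (0.000000, 0.000000); Gamma_xxx = 0.873268, Gamma_xxy = 0.088712, Gamma_xyy = 1.397305, Gamma_yxx = -2.206151, Gamma_yxy = 0.144306, Gamma_yyy = -0.503717
  tau = 0.833333: gamma = (0.500000, 0.375000), gamma' = (0.000000, 0.000000); Gamma_xxx = 0.873268, Gamma_xxy = 0.088712, Gamma_xyy = 1.397305, Gamma_yxx = -2.206151, Gamma_yxy = 0.144306, Gamma_yyy = -0.503717
  tau = 1.000000: gamma = (0.500000, 0.375000), gamma' = (0.000000, 0.000000); Gamma_xxx = 0.873268, Gamma_xxy = 0.088712, Gamma_xyy = 1.397305, Gamma_yxx = -2.206151, Gamma_yxy = 0.144306, Gamma_yyy = -0.503717
step 0: V^x = -2.0000, V^y = -1.2500
step 1: k1 = (0.000000, 0.000000), k2 = (0.000000, 0.000000), k3 = (0.000000, 0.000000), k4 = (0.000000, 0.000000); V <- V + (h/6)(k1 + 2k2 + 2k3 + k4): V^x = -2.0000, V^y = -1.2500
step 2: k1 = (0.000000, 0.000000), k2 = (0.000000, 0.000000), k3 = (0.000000, 0.000000), k4 = (0.000000, 0.000000); V <- V + (h/6)(k1 + 2k2 + 2k3 + k4): V^x = -2.0000, V^y = -1.2500
step 3: k1 = (0.000000, 0.000000), k2 = (0.000000, 0.000000), k3 = (0.000000, 0.000000), k4 = (0.000000, 0.000000); V <- V + (h/6)(k1 + 2k2 + 2k3 + k4): V^x = -2.0000, V^y = -1.2500


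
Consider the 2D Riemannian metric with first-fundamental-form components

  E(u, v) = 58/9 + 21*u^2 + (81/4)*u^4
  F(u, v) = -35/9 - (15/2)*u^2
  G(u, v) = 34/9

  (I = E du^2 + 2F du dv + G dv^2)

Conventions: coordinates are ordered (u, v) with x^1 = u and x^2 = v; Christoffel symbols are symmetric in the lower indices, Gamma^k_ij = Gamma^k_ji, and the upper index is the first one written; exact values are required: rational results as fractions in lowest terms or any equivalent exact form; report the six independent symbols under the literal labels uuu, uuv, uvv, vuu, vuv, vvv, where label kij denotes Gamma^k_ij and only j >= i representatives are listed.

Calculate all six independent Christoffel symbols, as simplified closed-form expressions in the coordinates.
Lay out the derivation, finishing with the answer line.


E = 58/9 + 21*u^2 + (81/4)*u^4; F = -35/9 - (15/2)*u^2; G = 34/9
Gamma^k_ij = (1/2) g^{kl} (d_i g_jl + d_j g_il - d_l g_ij), with g^inv = (1/(EG-F^2)) [[G, -F], [-F, E]]
first partials: E_u = 42*u + 81*u^3, E_v = 0, F_u = -15*u, F_v = 0, G_u = 0, G_v = 0
D = EG - F^2 = 83/9 + 21*u^2 + (81/4)*u^4
expanded: Gamma^u_uu = (G E_u - 2F F_u + F E_v)/(2D), Gamma^u_uv = (G E_v - F G_u)/(2D), Gamma^u_vv = (2G F_v - G G_u - F G_v)/(2D), Gamma^v_uu = (2E F_u - E E_v - F E_u)/(2D), Gamma^v_uv = (E G_u - F E_v)/(2D), Gamma^v_vv = (E G_v - 2F F_v + F G_u)/(2D); substitute and cancel common factors

Answer: Gamma_uuu = (1458*u^3 + 756*u)/(729*u^4 + 756*u^2 + 332), Gamma_uuv = 0, Gamma_uvv = 0, Gamma_vuu = -540*u/(729*u^4 + 756*u^2 + 332), Gamma_vuv = 0, Gamma_vvv = 0
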